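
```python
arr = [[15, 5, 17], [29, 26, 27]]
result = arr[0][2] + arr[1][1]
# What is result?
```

Answer: 43

Derivation:
Trace (tracking result):
arr = [[15, 5, 17], [29, 26, 27]]  # -> arr = [[15, 5, 17], [29, 26, 27]]
result = arr[0][2] + arr[1][1]  # -> result = 43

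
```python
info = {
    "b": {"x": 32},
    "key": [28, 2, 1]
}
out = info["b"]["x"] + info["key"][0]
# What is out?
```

Trace (tracking out):
info = {'b': {'x': 32}, 'key': [28, 2, 1]}  # -> info = {'b': {'x': 32}, 'key': [28, 2, 1]}
out = info['b']['x'] + info['key'][0]  # -> out = 60

Answer: 60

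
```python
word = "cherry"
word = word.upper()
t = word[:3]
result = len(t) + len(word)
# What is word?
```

Trace (tracking word):
word = 'cherry'  # -> word = 'cherry'
word = word.upper()  # -> word = 'CHERRY'
t = word[:3]  # -> t = 'CHE'
result = len(t) + len(word)  # -> result = 9

Answer: 'CHERRY'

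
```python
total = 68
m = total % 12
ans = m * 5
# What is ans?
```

Trace (tracking ans):
total = 68  # -> total = 68
m = total % 12  # -> m = 8
ans = m * 5  # -> ans = 40

Answer: 40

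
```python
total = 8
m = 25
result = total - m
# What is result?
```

Trace (tracking result):
total = 8  # -> total = 8
m = 25  # -> m = 25
result = total - m  # -> result = -17

Answer: -17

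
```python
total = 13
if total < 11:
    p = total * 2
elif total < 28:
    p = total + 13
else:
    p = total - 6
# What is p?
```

Trace (tracking p):
total = 13  # -> total = 13
if total < 11:  # condition is False
elif total < 28:  # condition is True
    p = total + 13  # -> p = 26

Answer: 26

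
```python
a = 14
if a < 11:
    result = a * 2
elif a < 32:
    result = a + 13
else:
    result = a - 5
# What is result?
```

Trace (tracking result):
a = 14  # -> a = 14
if a < 11:  # condition is False
elif a < 32:  # condition is True
    result = a + 13  # -> result = 27

Answer: 27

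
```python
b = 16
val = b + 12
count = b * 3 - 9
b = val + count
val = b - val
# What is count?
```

Trace (tracking count):
b = 16  # -> b = 16
val = b + 12  # -> val = 28
count = b * 3 - 9  # -> count = 39
b = val + count  # -> b = 67
val = b - val  # -> val = 39

Answer: 39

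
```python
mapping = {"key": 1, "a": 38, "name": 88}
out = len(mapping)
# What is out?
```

Answer: 3

Derivation:
Trace (tracking out):
mapping = {'key': 1, 'a': 38, 'name': 88}  # -> mapping = {'key': 1, 'a': 38, 'name': 88}
out = len(mapping)  # -> out = 3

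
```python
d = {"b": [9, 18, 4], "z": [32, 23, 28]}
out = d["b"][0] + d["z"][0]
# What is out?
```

Answer: 41

Derivation:
Trace (tracking out):
d = {'b': [9, 18, 4], 'z': [32, 23, 28]}  # -> d = {'b': [9, 18, 4], 'z': [32, 23, 28]}
out = d['b'][0] + d['z'][0]  # -> out = 41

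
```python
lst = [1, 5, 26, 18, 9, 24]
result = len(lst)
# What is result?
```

Answer: 6

Derivation:
Trace (tracking result):
lst = [1, 5, 26, 18, 9, 24]  # -> lst = [1, 5, 26, 18, 9, 24]
result = len(lst)  # -> result = 6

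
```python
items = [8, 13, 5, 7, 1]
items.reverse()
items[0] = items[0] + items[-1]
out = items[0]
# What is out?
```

Trace (tracking out):
items = [8, 13, 5, 7, 1]  # -> items = [8, 13, 5, 7, 1]
items.reverse()  # -> items = [1, 7, 5, 13, 8]
items[0] = items[0] + items[-1]  # -> items = [9, 7, 5, 13, 8]
out = items[0]  # -> out = 9

Answer: 9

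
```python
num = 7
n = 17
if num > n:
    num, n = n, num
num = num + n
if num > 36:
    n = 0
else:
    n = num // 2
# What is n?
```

Trace (tracking n):
num = 7  # -> num = 7
n = 17  # -> n = 17
if num > n:  # condition is False
num = num + n  # -> num = 24
if num > 36:  # condition is False
else:
    n = num // 2  # -> n = 12

Answer: 12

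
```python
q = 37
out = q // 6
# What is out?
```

Answer: 6

Derivation:
Trace (tracking out):
q = 37  # -> q = 37
out = q // 6  # -> out = 6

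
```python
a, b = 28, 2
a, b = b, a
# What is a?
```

Trace (tracking a):
a, b = (28, 2)  # -> a = 28, b = 2
a, b = (b, a)  # -> a = 2, b = 28

Answer: 2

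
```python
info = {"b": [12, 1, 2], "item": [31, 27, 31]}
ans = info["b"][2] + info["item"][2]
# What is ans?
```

Trace (tracking ans):
info = {'b': [12, 1, 2], 'item': [31, 27, 31]}  # -> info = {'b': [12, 1, 2], 'item': [31, 27, 31]}
ans = info['b'][2] + info['item'][2]  # -> ans = 33

Answer: 33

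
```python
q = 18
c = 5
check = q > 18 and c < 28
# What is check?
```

Trace (tracking check):
q = 18  # -> q = 18
c = 5  # -> c = 5
check = q > 18 and c < 28  # -> check = False

Answer: False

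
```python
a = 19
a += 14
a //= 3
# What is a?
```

Answer: 11

Derivation:
Trace (tracking a):
a = 19  # -> a = 19
a += 14  # -> a = 33
a //= 3  # -> a = 11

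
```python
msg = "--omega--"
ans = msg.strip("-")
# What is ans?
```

Trace (tracking ans):
msg = '--omega--'  # -> msg = '--omega--'
ans = msg.strip('-')  # -> ans = 'omega'

Answer: 'omega'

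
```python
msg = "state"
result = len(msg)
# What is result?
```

Answer: 5

Derivation:
Trace (tracking result):
msg = 'state'  # -> msg = 'state'
result = len(msg)  # -> result = 5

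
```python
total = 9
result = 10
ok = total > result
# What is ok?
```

Trace (tracking ok):
total = 9  # -> total = 9
result = 10  # -> result = 10
ok = total > result  # -> ok = False

Answer: False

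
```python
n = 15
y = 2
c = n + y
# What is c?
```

Trace (tracking c):
n = 15  # -> n = 15
y = 2  # -> y = 2
c = n + y  # -> c = 17

Answer: 17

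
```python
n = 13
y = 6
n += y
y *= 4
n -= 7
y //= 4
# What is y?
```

Answer: 6

Derivation:
Trace (tracking y):
n = 13  # -> n = 13
y = 6  # -> y = 6
n += y  # -> n = 19
y *= 4  # -> y = 24
n -= 7  # -> n = 12
y //= 4  # -> y = 6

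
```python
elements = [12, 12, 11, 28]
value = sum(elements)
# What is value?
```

Answer: 63

Derivation:
Trace (tracking value):
elements = [12, 12, 11, 28]  # -> elements = [12, 12, 11, 28]
value = sum(elements)  # -> value = 63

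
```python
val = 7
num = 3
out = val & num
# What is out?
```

Answer: 3

Derivation:
Trace (tracking out):
val = 7  # -> val = 7
num = 3  # -> num = 3
out = val & num  # -> out = 3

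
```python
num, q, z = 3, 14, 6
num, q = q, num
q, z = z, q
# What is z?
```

Trace (tracking z):
num, q, z = (3, 14, 6)  # -> num = 3, q = 14, z = 6
num, q = (q, num)  # -> num = 14, q = 3
q, z = (z, q)  # -> q = 6, z = 3

Answer: 3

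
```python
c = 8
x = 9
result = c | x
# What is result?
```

Trace (tracking result):
c = 8  # -> c = 8
x = 9  # -> x = 9
result = c | x  # -> result = 9

Answer: 9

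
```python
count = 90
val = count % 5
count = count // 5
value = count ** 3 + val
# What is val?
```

Answer: 0

Derivation:
Trace (tracking val):
count = 90  # -> count = 90
val = count % 5  # -> val = 0
count = count // 5  # -> count = 18
value = count ** 3 + val  # -> value = 5832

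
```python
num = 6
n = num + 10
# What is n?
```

Trace (tracking n):
num = 6  # -> num = 6
n = num + 10  # -> n = 16

Answer: 16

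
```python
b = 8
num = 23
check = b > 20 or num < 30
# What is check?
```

Trace (tracking check):
b = 8  # -> b = 8
num = 23  # -> num = 23
check = b > 20 or num < 30  # -> check = True

Answer: True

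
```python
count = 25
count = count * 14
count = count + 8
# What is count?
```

Trace (tracking count):
count = 25  # -> count = 25
count = count * 14  # -> count = 350
count = count + 8  # -> count = 358

Answer: 358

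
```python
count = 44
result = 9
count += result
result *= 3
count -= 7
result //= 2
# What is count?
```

Answer: 46

Derivation:
Trace (tracking count):
count = 44  # -> count = 44
result = 9  # -> result = 9
count += result  # -> count = 53
result *= 3  # -> result = 27
count -= 7  # -> count = 46
result //= 2  # -> result = 13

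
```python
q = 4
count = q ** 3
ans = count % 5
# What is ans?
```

Trace (tracking ans):
q = 4  # -> q = 4
count = q ** 3  # -> count = 64
ans = count % 5  # -> ans = 4

Answer: 4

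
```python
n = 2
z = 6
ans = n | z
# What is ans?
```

Trace (tracking ans):
n = 2  # -> n = 2
z = 6  # -> z = 6
ans = n | z  # -> ans = 6

Answer: 6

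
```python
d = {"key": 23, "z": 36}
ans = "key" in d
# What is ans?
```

Answer: True

Derivation:
Trace (tracking ans):
d = {'key': 23, 'z': 36}  # -> d = {'key': 23, 'z': 36}
ans = 'key' in d  # -> ans = True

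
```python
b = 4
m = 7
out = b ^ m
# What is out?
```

Answer: 3

Derivation:
Trace (tracking out):
b = 4  # -> b = 4
m = 7  # -> m = 7
out = b ^ m  # -> out = 3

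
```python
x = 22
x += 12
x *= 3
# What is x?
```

Trace (tracking x):
x = 22  # -> x = 22
x += 12  # -> x = 34
x *= 3  # -> x = 102

Answer: 102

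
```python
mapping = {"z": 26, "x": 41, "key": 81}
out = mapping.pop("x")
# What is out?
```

Trace (tracking out):
mapping = {'z': 26, 'x': 41, 'key': 81}  # -> mapping = {'z': 26, 'x': 41, 'key': 81}
out = mapping.pop('x')  # -> out = 41

Answer: 41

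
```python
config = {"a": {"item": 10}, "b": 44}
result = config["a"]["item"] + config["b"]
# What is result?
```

Answer: 54

Derivation:
Trace (tracking result):
config = {'a': {'item': 10}, 'b': 44}  # -> config = {'a': {'item': 10}, 'b': 44}
result = config['a']['item'] + config['b']  # -> result = 54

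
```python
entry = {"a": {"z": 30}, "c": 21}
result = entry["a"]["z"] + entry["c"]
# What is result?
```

Answer: 51

Derivation:
Trace (tracking result):
entry = {'a': {'z': 30}, 'c': 21}  # -> entry = {'a': {'z': 30}, 'c': 21}
result = entry['a']['z'] + entry['c']  # -> result = 51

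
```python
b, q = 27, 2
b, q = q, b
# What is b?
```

Trace (tracking b):
b, q = (27, 2)  # -> b = 27, q = 2
b, q = (q, b)  # -> b = 2, q = 27

Answer: 2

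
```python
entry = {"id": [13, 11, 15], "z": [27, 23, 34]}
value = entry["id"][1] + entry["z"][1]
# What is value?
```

Trace (tracking value):
entry = {'id': [13, 11, 15], 'z': [27, 23, 34]}  # -> entry = {'id': [13, 11, 15], 'z': [27, 23, 34]}
value = entry['id'][1] + entry['z'][1]  # -> value = 34

Answer: 34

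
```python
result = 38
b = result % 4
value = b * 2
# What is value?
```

Trace (tracking value):
result = 38  # -> result = 38
b = result % 4  # -> b = 2
value = b * 2  # -> value = 4

Answer: 4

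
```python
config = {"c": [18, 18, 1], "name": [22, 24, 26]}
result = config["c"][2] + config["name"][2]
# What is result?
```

Trace (tracking result):
config = {'c': [18, 18, 1], 'name': [22, 24, 26]}  # -> config = {'c': [18, 18, 1], 'name': [22, 24, 26]}
result = config['c'][2] + config['name'][2]  # -> result = 27

Answer: 27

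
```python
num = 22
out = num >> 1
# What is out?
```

Answer: 11

Derivation:
Trace (tracking out):
num = 22  # -> num = 22
out = num >> 1  # -> out = 11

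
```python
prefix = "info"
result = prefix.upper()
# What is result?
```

Trace (tracking result):
prefix = 'info'  # -> prefix = 'info'
result = prefix.upper()  # -> result = 'INFO'

Answer: 'INFO'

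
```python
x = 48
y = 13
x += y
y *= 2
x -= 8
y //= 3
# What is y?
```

Answer: 8

Derivation:
Trace (tracking y):
x = 48  # -> x = 48
y = 13  # -> y = 13
x += y  # -> x = 61
y *= 2  # -> y = 26
x -= 8  # -> x = 53
y //= 3  # -> y = 8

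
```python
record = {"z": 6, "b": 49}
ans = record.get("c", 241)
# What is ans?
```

Trace (tracking ans):
record = {'z': 6, 'b': 49}  # -> record = {'z': 6, 'b': 49}
ans = record.get('c', 241)  # -> ans = 241

Answer: 241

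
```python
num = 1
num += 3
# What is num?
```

Trace (tracking num):
num = 1  # -> num = 1
num += 3  # -> num = 4

Answer: 4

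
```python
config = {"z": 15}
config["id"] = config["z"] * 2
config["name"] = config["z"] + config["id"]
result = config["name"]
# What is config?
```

Trace (tracking config):
config = {'z': 15}  # -> config = {'z': 15}
config['id'] = config['z'] * 2  # -> config = {'z': 15, 'id': 30}
config['name'] = config['z'] + config['id']  # -> config = {'z': 15, 'id': 30, 'name': 45}
result = config['name']  # -> result = 45

Answer: {'z': 15, 'id': 30, 'name': 45}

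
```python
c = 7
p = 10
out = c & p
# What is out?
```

Trace (tracking out):
c = 7  # -> c = 7
p = 10  # -> p = 10
out = c & p  # -> out = 2

Answer: 2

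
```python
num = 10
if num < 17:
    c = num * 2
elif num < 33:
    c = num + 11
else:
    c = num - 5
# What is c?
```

Trace (tracking c):
num = 10  # -> num = 10
if num < 17:  # condition is True
    c = num * 2  # -> c = 20

Answer: 20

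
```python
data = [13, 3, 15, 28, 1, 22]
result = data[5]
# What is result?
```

Answer: 22

Derivation:
Trace (tracking result):
data = [13, 3, 15, 28, 1, 22]  # -> data = [13, 3, 15, 28, 1, 22]
result = data[5]  # -> result = 22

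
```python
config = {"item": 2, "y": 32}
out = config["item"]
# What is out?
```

Answer: 2

Derivation:
Trace (tracking out):
config = {'item': 2, 'y': 32}  # -> config = {'item': 2, 'y': 32}
out = config['item']  # -> out = 2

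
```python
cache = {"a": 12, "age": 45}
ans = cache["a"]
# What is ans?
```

Answer: 12

Derivation:
Trace (tracking ans):
cache = {'a': 12, 'age': 45}  # -> cache = {'a': 12, 'age': 45}
ans = cache['a']  # -> ans = 12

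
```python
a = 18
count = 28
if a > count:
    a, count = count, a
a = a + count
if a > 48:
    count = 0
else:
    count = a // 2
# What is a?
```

Answer: 46

Derivation:
Trace (tracking a):
a = 18  # -> a = 18
count = 28  # -> count = 28
if a > count:  # condition is False
a = a + count  # -> a = 46
if a > 48:  # condition is False
else:
    count = a // 2  # -> count = 23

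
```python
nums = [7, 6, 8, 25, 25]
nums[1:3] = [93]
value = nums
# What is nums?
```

Trace (tracking nums):
nums = [7, 6, 8, 25, 25]  # -> nums = [7, 6, 8, 25, 25]
nums[1:3] = [93]  # -> nums = [7, 93, 25, 25]
value = nums  # -> value = [7, 93, 25, 25]

Answer: [7, 93, 25, 25]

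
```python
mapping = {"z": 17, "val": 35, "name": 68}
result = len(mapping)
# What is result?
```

Trace (tracking result):
mapping = {'z': 17, 'val': 35, 'name': 68}  # -> mapping = {'z': 17, 'val': 35, 'name': 68}
result = len(mapping)  # -> result = 3

Answer: 3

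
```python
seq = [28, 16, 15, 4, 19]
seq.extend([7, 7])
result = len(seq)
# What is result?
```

Answer: 7

Derivation:
Trace (tracking result):
seq = [28, 16, 15, 4, 19]  # -> seq = [28, 16, 15, 4, 19]
seq.extend([7, 7])  # -> seq = [28, 16, 15, 4, 19, 7, 7]
result = len(seq)  # -> result = 7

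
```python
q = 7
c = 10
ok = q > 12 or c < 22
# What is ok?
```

Answer: True

Derivation:
Trace (tracking ok):
q = 7  # -> q = 7
c = 10  # -> c = 10
ok = q > 12 or c < 22  # -> ok = True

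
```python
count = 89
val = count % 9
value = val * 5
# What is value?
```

Trace (tracking value):
count = 89  # -> count = 89
val = count % 9  # -> val = 8
value = val * 5  # -> value = 40

Answer: 40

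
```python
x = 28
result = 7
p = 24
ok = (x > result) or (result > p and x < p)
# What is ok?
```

Trace (tracking ok):
x = 28  # -> x = 28
result = 7  # -> result = 7
p = 24  # -> p = 24
ok = x > result or (result > p and x < p)  # -> ok = True

Answer: True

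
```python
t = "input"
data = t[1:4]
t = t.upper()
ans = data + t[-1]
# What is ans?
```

Answer: 'npuT'

Derivation:
Trace (tracking ans):
t = 'input'  # -> t = 'input'
data = t[1:4]  # -> data = 'npu'
t = t.upper()  # -> t = 'INPUT'
ans = data + t[-1]  # -> ans = 'npuT'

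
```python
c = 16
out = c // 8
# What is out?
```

Trace (tracking out):
c = 16  # -> c = 16
out = c // 8  # -> out = 2

Answer: 2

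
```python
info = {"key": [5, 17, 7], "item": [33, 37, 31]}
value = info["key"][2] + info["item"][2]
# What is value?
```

Answer: 38

Derivation:
Trace (tracking value):
info = {'key': [5, 17, 7], 'item': [33, 37, 31]}  # -> info = {'key': [5, 17, 7], 'item': [33, 37, 31]}
value = info['key'][2] + info['item'][2]  # -> value = 38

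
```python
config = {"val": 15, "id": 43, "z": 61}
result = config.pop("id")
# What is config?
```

Answer: {'val': 15, 'z': 61}

Derivation:
Trace (tracking config):
config = {'val': 15, 'id': 43, 'z': 61}  # -> config = {'val': 15, 'id': 43, 'z': 61}
result = config.pop('id')  # -> result = 43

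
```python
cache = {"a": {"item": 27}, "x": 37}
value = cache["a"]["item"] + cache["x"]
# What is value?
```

Answer: 64

Derivation:
Trace (tracking value):
cache = {'a': {'item': 27}, 'x': 37}  # -> cache = {'a': {'item': 27}, 'x': 37}
value = cache['a']['item'] + cache['x']  # -> value = 64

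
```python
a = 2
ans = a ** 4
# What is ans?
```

Trace (tracking ans):
a = 2  # -> a = 2
ans = a ** 4  # -> ans = 16

Answer: 16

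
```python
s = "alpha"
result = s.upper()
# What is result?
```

Trace (tracking result):
s = 'alpha'  # -> s = 'alpha'
result = s.upper()  # -> result = 'ALPHA'

Answer: 'ALPHA'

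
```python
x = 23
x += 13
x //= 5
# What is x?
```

Trace (tracking x):
x = 23  # -> x = 23
x += 13  # -> x = 36
x //= 5  # -> x = 7

Answer: 7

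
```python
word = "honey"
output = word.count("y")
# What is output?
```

Answer: 1

Derivation:
Trace (tracking output):
word = 'honey'  # -> word = 'honey'
output = word.count('y')  # -> output = 1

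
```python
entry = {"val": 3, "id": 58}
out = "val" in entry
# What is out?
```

Answer: True

Derivation:
Trace (tracking out):
entry = {'val': 3, 'id': 58}  # -> entry = {'val': 3, 'id': 58}
out = 'val' in entry  # -> out = True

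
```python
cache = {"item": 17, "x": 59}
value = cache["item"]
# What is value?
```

Answer: 17

Derivation:
Trace (tracking value):
cache = {'item': 17, 'x': 59}  # -> cache = {'item': 17, 'x': 59}
value = cache['item']  # -> value = 17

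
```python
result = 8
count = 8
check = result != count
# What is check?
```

Trace (tracking check):
result = 8  # -> result = 8
count = 8  # -> count = 8
check = result != count  # -> check = False

Answer: False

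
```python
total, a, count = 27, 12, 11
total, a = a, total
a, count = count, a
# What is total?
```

Answer: 12

Derivation:
Trace (tracking total):
total, a, count = (27, 12, 11)  # -> total = 27, a = 12, count = 11
total, a = (a, total)  # -> total = 12, a = 27
a, count = (count, a)  # -> a = 11, count = 27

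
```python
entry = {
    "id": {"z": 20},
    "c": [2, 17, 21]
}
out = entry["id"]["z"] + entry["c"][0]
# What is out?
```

Trace (tracking out):
entry = {'id': {'z': 20}, 'c': [2, 17, 21]}  # -> entry = {'id': {'z': 20}, 'c': [2, 17, 21]}
out = entry['id']['z'] + entry['c'][0]  # -> out = 22

Answer: 22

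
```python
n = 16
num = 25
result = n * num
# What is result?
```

Answer: 400

Derivation:
Trace (tracking result):
n = 16  # -> n = 16
num = 25  # -> num = 25
result = n * num  # -> result = 400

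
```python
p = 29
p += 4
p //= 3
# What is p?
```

Trace (tracking p):
p = 29  # -> p = 29
p += 4  # -> p = 33
p //= 3  # -> p = 11

Answer: 11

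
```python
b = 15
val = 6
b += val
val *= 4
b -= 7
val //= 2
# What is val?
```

Trace (tracking val):
b = 15  # -> b = 15
val = 6  # -> val = 6
b += val  # -> b = 21
val *= 4  # -> val = 24
b -= 7  # -> b = 14
val //= 2  # -> val = 12

Answer: 12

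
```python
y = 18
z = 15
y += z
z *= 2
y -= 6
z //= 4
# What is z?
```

Answer: 7

Derivation:
Trace (tracking z):
y = 18  # -> y = 18
z = 15  # -> z = 15
y += z  # -> y = 33
z *= 2  # -> z = 30
y -= 6  # -> y = 27
z //= 4  # -> z = 7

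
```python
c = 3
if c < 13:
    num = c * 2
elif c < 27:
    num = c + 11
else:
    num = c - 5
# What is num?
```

Answer: 6

Derivation:
Trace (tracking num):
c = 3  # -> c = 3
if c < 13:  # condition is True
    num = c * 2  # -> num = 6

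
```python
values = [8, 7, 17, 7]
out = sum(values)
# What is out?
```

Answer: 39

Derivation:
Trace (tracking out):
values = [8, 7, 17, 7]  # -> values = [8, 7, 17, 7]
out = sum(values)  # -> out = 39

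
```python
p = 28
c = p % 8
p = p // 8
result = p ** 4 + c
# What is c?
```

Answer: 4

Derivation:
Trace (tracking c):
p = 28  # -> p = 28
c = p % 8  # -> c = 4
p = p // 8  # -> p = 3
result = p ** 4 + c  # -> result = 85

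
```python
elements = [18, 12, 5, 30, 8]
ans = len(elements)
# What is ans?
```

Answer: 5

Derivation:
Trace (tracking ans):
elements = [18, 12, 5, 30, 8]  # -> elements = [18, 12, 5, 30, 8]
ans = len(elements)  # -> ans = 5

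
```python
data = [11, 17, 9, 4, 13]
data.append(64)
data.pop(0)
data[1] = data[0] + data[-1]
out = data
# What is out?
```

Trace (tracking out):
data = [11, 17, 9, 4, 13]  # -> data = [11, 17, 9, 4, 13]
data.append(64)  # -> data = [11, 17, 9, 4, 13, 64]
data.pop(0)  # -> data = [17, 9, 4, 13, 64]
data[1] = data[0] + data[-1]  # -> data = [17, 81, 4, 13, 64]
out = data  # -> out = [17, 81, 4, 13, 64]

Answer: [17, 81, 4, 13, 64]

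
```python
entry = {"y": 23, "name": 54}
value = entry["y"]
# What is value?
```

Answer: 23

Derivation:
Trace (tracking value):
entry = {'y': 23, 'name': 54}  # -> entry = {'y': 23, 'name': 54}
value = entry['y']  # -> value = 23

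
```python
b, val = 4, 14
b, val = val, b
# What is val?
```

Trace (tracking val):
b, val = (4, 14)  # -> b = 4, val = 14
b, val = (val, b)  # -> b = 14, val = 4

Answer: 4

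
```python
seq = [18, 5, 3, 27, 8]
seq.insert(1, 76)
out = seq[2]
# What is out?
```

Trace (tracking out):
seq = [18, 5, 3, 27, 8]  # -> seq = [18, 5, 3, 27, 8]
seq.insert(1, 76)  # -> seq = [18, 76, 5, 3, 27, 8]
out = seq[2]  # -> out = 5

Answer: 5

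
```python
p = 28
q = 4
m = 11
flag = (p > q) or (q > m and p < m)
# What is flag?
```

Answer: True

Derivation:
Trace (tracking flag):
p = 28  # -> p = 28
q = 4  # -> q = 4
m = 11  # -> m = 11
flag = p > q or (q > m and p < m)  # -> flag = True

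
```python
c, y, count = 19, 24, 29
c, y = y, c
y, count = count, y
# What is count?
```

Trace (tracking count):
c, y, count = (19, 24, 29)  # -> c = 19, y = 24, count = 29
c, y = (y, c)  # -> c = 24, y = 19
y, count = (count, y)  # -> y = 29, count = 19

Answer: 19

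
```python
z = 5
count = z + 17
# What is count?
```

Trace (tracking count):
z = 5  # -> z = 5
count = z + 17  # -> count = 22

Answer: 22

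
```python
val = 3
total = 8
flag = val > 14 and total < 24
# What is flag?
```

Trace (tracking flag):
val = 3  # -> val = 3
total = 8  # -> total = 8
flag = val > 14 and total < 24  # -> flag = False

Answer: False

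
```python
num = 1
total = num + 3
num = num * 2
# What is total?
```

Trace (tracking total):
num = 1  # -> num = 1
total = num + 3  # -> total = 4
num = num * 2  # -> num = 2

Answer: 4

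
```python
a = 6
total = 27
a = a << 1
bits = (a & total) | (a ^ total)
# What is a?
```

Trace (tracking a):
a = 6  # -> a = 6
total = 27  # -> total = 27
a = a << 1  # -> a = 12
bits = a & total | a ^ total  # -> bits = 31

Answer: 12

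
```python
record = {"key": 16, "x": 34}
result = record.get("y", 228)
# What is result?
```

Trace (tracking result):
record = {'key': 16, 'x': 34}  # -> record = {'key': 16, 'x': 34}
result = record.get('y', 228)  # -> result = 228

Answer: 228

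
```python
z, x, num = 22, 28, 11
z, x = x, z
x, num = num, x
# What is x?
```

Trace (tracking x):
z, x, num = (22, 28, 11)  # -> z = 22, x = 28, num = 11
z, x = (x, z)  # -> z = 28, x = 22
x, num = (num, x)  # -> x = 11, num = 22

Answer: 11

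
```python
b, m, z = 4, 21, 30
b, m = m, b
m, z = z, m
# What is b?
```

Answer: 21

Derivation:
Trace (tracking b):
b, m, z = (4, 21, 30)  # -> b = 4, m = 21, z = 30
b, m = (m, b)  # -> b = 21, m = 4
m, z = (z, m)  # -> m = 30, z = 4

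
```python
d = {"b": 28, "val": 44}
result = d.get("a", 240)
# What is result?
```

Trace (tracking result):
d = {'b': 28, 'val': 44}  # -> d = {'b': 28, 'val': 44}
result = d.get('a', 240)  # -> result = 240

Answer: 240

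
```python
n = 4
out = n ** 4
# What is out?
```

Answer: 256

Derivation:
Trace (tracking out):
n = 4  # -> n = 4
out = n ** 4  # -> out = 256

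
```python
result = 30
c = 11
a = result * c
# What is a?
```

Trace (tracking a):
result = 30  # -> result = 30
c = 11  # -> c = 11
a = result * c  # -> a = 330

Answer: 330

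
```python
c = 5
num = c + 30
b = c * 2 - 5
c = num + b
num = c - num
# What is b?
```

Trace (tracking b):
c = 5  # -> c = 5
num = c + 30  # -> num = 35
b = c * 2 - 5  # -> b = 5
c = num + b  # -> c = 40
num = c - num  # -> num = 5

Answer: 5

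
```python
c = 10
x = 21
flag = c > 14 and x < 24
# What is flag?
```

Trace (tracking flag):
c = 10  # -> c = 10
x = 21  # -> x = 21
flag = c > 14 and x < 24  # -> flag = False

Answer: False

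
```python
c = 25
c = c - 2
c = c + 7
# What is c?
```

Answer: 30

Derivation:
Trace (tracking c):
c = 25  # -> c = 25
c = c - 2  # -> c = 23
c = c + 7  # -> c = 30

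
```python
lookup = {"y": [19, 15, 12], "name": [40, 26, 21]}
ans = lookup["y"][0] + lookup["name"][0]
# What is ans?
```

Trace (tracking ans):
lookup = {'y': [19, 15, 12], 'name': [40, 26, 21]}  # -> lookup = {'y': [19, 15, 12], 'name': [40, 26, 21]}
ans = lookup['y'][0] + lookup['name'][0]  # -> ans = 59

Answer: 59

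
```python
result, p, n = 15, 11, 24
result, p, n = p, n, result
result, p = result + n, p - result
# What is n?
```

Trace (tracking n):
result, p, n = (15, 11, 24)  # -> result = 15, p = 11, n = 24
result, p, n = (p, n, result)  # -> result = 11, p = 24, n = 15
result, p = (result + n, p - result)  # -> result = 26, p = 13

Answer: 15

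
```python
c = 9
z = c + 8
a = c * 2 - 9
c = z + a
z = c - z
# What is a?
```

Trace (tracking a):
c = 9  # -> c = 9
z = c + 8  # -> z = 17
a = c * 2 - 9  # -> a = 9
c = z + a  # -> c = 26
z = c - z  # -> z = 9

Answer: 9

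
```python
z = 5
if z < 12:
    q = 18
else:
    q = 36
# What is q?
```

Trace (tracking q):
z = 5  # -> z = 5
if z < 12:  # condition is True
    q = 18  # -> q = 18

Answer: 18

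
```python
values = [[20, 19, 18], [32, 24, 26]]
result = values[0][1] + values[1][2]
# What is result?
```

Trace (tracking result):
values = [[20, 19, 18], [32, 24, 26]]  # -> values = [[20, 19, 18], [32, 24, 26]]
result = values[0][1] + values[1][2]  # -> result = 45

Answer: 45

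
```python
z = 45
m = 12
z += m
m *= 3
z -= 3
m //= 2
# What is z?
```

Trace (tracking z):
z = 45  # -> z = 45
m = 12  # -> m = 12
z += m  # -> z = 57
m *= 3  # -> m = 36
z -= 3  # -> z = 54
m //= 2  # -> m = 18

Answer: 54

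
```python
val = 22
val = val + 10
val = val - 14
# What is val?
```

Trace (tracking val):
val = 22  # -> val = 22
val = val + 10  # -> val = 32
val = val - 14  # -> val = 18

Answer: 18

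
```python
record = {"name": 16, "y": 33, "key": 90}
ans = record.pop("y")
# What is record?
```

Trace (tracking record):
record = {'name': 16, 'y': 33, 'key': 90}  # -> record = {'name': 16, 'y': 33, 'key': 90}
ans = record.pop('y')  # -> ans = 33

Answer: {'name': 16, 'key': 90}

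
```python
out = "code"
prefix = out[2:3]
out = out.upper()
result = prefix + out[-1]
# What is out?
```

Trace (tracking out):
out = 'code'  # -> out = 'code'
prefix = out[2:3]  # -> prefix = 'd'
out = out.upper()  # -> out = 'CODE'
result = prefix + out[-1]  # -> result = 'dE'

Answer: 'CODE'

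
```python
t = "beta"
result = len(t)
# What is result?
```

Answer: 4

Derivation:
Trace (tracking result):
t = 'beta'  # -> t = 'beta'
result = len(t)  # -> result = 4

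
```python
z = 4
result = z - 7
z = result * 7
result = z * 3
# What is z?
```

Answer: -21

Derivation:
Trace (tracking z):
z = 4  # -> z = 4
result = z - 7  # -> result = -3
z = result * 7  # -> z = -21
result = z * 3  # -> result = -63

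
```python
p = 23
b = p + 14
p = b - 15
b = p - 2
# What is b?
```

Answer: 20

Derivation:
Trace (tracking b):
p = 23  # -> p = 23
b = p + 14  # -> b = 37
p = b - 15  # -> p = 22
b = p - 2  # -> b = 20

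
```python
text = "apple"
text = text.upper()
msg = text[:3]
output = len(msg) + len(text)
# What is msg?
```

Trace (tracking msg):
text = 'apple'  # -> text = 'apple'
text = text.upper()  # -> text = 'APPLE'
msg = text[:3]  # -> msg = 'APP'
output = len(msg) + len(text)  # -> output = 8

Answer: 'APP'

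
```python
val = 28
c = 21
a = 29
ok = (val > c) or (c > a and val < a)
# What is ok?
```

Trace (tracking ok):
val = 28  # -> val = 28
c = 21  # -> c = 21
a = 29  # -> a = 29
ok = val > c or (c > a and val < a)  # -> ok = True

Answer: True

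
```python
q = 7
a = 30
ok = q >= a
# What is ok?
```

Trace (tracking ok):
q = 7  # -> q = 7
a = 30  # -> a = 30
ok = q >= a  # -> ok = False

Answer: False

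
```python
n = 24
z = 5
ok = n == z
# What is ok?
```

Trace (tracking ok):
n = 24  # -> n = 24
z = 5  # -> z = 5
ok = n == z  # -> ok = False

Answer: False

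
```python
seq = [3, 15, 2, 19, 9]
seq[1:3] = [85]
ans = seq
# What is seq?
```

Trace (tracking seq):
seq = [3, 15, 2, 19, 9]  # -> seq = [3, 15, 2, 19, 9]
seq[1:3] = [85]  # -> seq = [3, 85, 19, 9]
ans = seq  # -> ans = [3, 85, 19, 9]

Answer: [3, 85, 19, 9]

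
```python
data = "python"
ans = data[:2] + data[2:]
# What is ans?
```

Answer: 'python'

Derivation:
Trace (tracking ans):
data = 'python'  # -> data = 'python'
ans = data[:2] + data[2:]  # -> ans = 'python'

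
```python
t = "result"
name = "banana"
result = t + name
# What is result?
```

Trace (tracking result):
t = 'result'  # -> t = 'result'
name = 'banana'  # -> name = 'banana'
result = t + name  # -> result = 'resultbanana'

Answer: 'resultbanana'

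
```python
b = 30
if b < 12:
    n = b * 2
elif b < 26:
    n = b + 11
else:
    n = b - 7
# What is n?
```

Answer: 23

Derivation:
Trace (tracking n):
b = 30  # -> b = 30
if b < 12:  # condition is False
elif b < 26:  # condition is False
else:
    n = b - 7  # -> n = 23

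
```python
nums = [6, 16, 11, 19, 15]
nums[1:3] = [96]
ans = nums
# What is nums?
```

Trace (tracking nums):
nums = [6, 16, 11, 19, 15]  # -> nums = [6, 16, 11, 19, 15]
nums[1:3] = [96]  # -> nums = [6, 96, 19, 15]
ans = nums  # -> ans = [6, 96, 19, 15]

Answer: [6, 96, 19, 15]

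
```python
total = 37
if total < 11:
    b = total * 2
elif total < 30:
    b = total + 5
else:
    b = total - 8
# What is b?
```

Trace (tracking b):
total = 37  # -> total = 37
if total < 11:  # condition is False
elif total < 30:  # condition is False
else:
    b = total - 8  # -> b = 29

Answer: 29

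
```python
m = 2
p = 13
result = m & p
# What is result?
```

Answer: 0

Derivation:
Trace (tracking result):
m = 2  # -> m = 2
p = 13  # -> p = 13
result = m & p  # -> result = 0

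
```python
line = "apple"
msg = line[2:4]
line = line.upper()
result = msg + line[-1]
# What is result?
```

Answer: 'plE'

Derivation:
Trace (tracking result):
line = 'apple'  # -> line = 'apple'
msg = line[2:4]  # -> msg = 'pl'
line = line.upper()  # -> line = 'APPLE'
result = msg + line[-1]  # -> result = 'plE'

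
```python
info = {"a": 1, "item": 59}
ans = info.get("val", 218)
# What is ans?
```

Answer: 218

Derivation:
Trace (tracking ans):
info = {'a': 1, 'item': 59}  # -> info = {'a': 1, 'item': 59}
ans = info.get('val', 218)  # -> ans = 218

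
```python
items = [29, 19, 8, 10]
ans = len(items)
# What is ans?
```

Answer: 4

Derivation:
Trace (tracking ans):
items = [29, 19, 8, 10]  # -> items = [29, 19, 8, 10]
ans = len(items)  # -> ans = 4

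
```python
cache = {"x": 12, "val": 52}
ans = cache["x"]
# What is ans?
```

Answer: 12

Derivation:
Trace (tracking ans):
cache = {'x': 12, 'val': 52}  # -> cache = {'x': 12, 'val': 52}
ans = cache['x']  # -> ans = 12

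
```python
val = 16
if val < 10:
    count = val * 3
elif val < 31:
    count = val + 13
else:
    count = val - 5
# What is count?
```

Answer: 29

Derivation:
Trace (tracking count):
val = 16  # -> val = 16
if val < 10:  # condition is False
elif val < 31:  # condition is True
    count = val + 13  # -> count = 29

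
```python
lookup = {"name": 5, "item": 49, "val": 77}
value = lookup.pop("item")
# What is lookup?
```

Trace (tracking lookup):
lookup = {'name': 5, 'item': 49, 'val': 77}  # -> lookup = {'name': 5, 'item': 49, 'val': 77}
value = lookup.pop('item')  # -> value = 49

Answer: {'name': 5, 'val': 77}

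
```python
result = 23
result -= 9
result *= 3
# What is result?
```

Answer: 42

Derivation:
Trace (tracking result):
result = 23  # -> result = 23
result -= 9  # -> result = 14
result *= 3  # -> result = 42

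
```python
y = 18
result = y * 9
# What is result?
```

Trace (tracking result):
y = 18  # -> y = 18
result = y * 9  # -> result = 162

Answer: 162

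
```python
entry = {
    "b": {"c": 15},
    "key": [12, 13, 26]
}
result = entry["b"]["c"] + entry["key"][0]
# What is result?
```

Answer: 27

Derivation:
Trace (tracking result):
entry = {'b': {'c': 15}, 'key': [12, 13, 26]}  # -> entry = {'b': {'c': 15}, 'key': [12, 13, 26]}
result = entry['b']['c'] + entry['key'][0]  # -> result = 27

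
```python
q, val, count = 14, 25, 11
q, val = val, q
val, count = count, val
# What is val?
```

Answer: 11

Derivation:
Trace (tracking val):
q, val, count = (14, 25, 11)  # -> q = 14, val = 25, count = 11
q, val = (val, q)  # -> q = 25, val = 14
val, count = (count, val)  # -> val = 11, count = 14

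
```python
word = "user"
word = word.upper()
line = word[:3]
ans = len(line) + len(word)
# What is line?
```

Answer: 'USE'

Derivation:
Trace (tracking line):
word = 'user'  # -> word = 'user'
word = word.upper()  # -> word = 'USER'
line = word[:3]  # -> line = 'USE'
ans = len(line) + len(word)  # -> ans = 7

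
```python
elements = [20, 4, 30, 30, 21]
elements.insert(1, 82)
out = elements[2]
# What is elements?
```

Answer: [20, 82, 4, 30, 30, 21]

Derivation:
Trace (tracking elements):
elements = [20, 4, 30, 30, 21]  # -> elements = [20, 4, 30, 30, 21]
elements.insert(1, 82)  # -> elements = [20, 82, 4, 30, 30, 21]
out = elements[2]  # -> out = 4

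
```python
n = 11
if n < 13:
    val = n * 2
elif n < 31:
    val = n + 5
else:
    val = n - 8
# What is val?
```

Trace (tracking val):
n = 11  # -> n = 11
if n < 13:  # condition is True
    val = n * 2  # -> val = 22

Answer: 22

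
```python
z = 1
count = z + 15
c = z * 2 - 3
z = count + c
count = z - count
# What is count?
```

Answer: -1

Derivation:
Trace (tracking count):
z = 1  # -> z = 1
count = z + 15  # -> count = 16
c = z * 2 - 3  # -> c = -1
z = count + c  # -> z = 15
count = z - count  # -> count = -1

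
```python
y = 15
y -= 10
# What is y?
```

Answer: 5

Derivation:
Trace (tracking y):
y = 15  # -> y = 15
y -= 10  # -> y = 5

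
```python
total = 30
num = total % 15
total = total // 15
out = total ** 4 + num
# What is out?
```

Trace (tracking out):
total = 30  # -> total = 30
num = total % 15  # -> num = 0
total = total // 15  # -> total = 2
out = total ** 4 + num  # -> out = 16

Answer: 16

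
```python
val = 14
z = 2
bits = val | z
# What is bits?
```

Answer: 14

Derivation:
Trace (tracking bits):
val = 14  # -> val = 14
z = 2  # -> z = 2
bits = val | z  # -> bits = 14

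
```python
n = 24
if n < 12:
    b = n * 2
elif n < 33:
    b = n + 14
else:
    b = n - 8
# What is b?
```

Answer: 38

Derivation:
Trace (tracking b):
n = 24  # -> n = 24
if n < 12:  # condition is False
elif n < 33:  # condition is True
    b = n + 14  # -> b = 38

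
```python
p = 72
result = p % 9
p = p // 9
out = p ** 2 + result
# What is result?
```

Answer: 0

Derivation:
Trace (tracking result):
p = 72  # -> p = 72
result = p % 9  # -> result = 0
p = p // 9  # -> p = 8
out = p ** 2 + result  # -> out = 64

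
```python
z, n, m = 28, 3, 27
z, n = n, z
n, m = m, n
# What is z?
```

Trace (tracking z):
z, n, m = (28, 3, 27)  # -> z = 28, n = 3, m = 27
z, n = (n, z)  # -> z = 3, n = 28
n, m = (m, n)  # -> n = 27, m = 28

Answer: 3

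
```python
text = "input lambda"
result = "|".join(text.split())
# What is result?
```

Answer: 'input|lambda'

Derivation:
Trace (tracking result):
text = 'input lambda'  # -> text = 'input lambda'
result = '|'.join(text.split())  # -> result = 'input|lambda'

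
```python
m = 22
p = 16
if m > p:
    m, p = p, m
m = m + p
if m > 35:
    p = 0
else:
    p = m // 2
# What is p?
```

Trace (tracking p):
m = 22  # -> m = 22
p = 16  # -> p = 16
if m > p:  # condition is True
    m, p = (p, m)  # -> m = 16, p = 22
m = m + p  # -> m = 38
if m > 35:  # condition is True
    p = 0  # -> p = 0

Answer: 0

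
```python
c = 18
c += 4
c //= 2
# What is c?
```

Answer: 11

Derivation:
Trace (tracking c):
c = 18  # -> c = 18
c += 4  # -> c = 22
c //= 2  # -> c = 11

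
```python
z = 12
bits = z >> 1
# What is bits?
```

Answer: 6

Derivation:
Trace (tracking bits):
z = 12  # -> z = 12
bits = z >> 1  # -> bits = 6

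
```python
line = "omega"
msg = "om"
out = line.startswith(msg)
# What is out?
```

Answer: True

Derivation:
Trace (tracking out):
line = 'omega'  # -> line = 'omega'
msg = 'om'  # -> msg = 'om'
out = line.startswith(msg)  # -> out = True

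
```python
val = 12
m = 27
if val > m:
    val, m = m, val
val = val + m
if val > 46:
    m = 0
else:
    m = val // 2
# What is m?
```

Answer: 19

Derivation:
Trace (tracking m):
val = 12  # -> val = 12
m = 27  # -> m = 27
if val > m:  # condition is False
val = val + m  # -> val = 39
if val > 46:  # condition is False
else:
    m = val // 2  # -> m = 19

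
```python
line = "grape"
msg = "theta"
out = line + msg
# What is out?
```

Trace (tracking out):
line = 'grape'  # -> line = 'grape'
msg = 'theta'  # -> msg = 'theta'
out = line + msg  # -> out = 'grapetheta'

Answer: 'grapetheta'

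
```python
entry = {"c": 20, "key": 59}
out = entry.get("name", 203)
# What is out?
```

Answer: 203

Derivation:
Trace (tracking out):
entry = {'c': 20, 'key': 59}  # -> entry = {'c': 20, 'key': 59}
out = entry.get('name', 203)  # -> out = 203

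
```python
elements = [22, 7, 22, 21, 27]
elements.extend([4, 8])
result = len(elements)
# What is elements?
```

Answer: [22, 7, 22, 21, 27, 4, 8]

Derivation:
Trace (tracking elements):
elements = [22, 7, 22, 21, 27]  # -> elements = [22, 7, 22, 21, 27]
elements.extend([4, 8])  # -> elements = [22, 7, 22, 21, 27, 4, 8]
result = len(elements)  # -> result = 7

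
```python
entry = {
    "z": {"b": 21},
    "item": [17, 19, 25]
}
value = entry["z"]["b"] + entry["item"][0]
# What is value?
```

Answer: 38

Derivation:
Trace (tracking value):
entry = {'z': {'b': 21}, 'item': [17, 19, 25]}  # -> entry = {'z': {'b': 21}, 'item': [17, 19, 25]}
value = entry['z']['b'] + entry['item'][0]  # -> value = 38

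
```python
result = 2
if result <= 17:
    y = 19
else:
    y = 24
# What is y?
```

Answer: 19

Derivation:
Trace (tracking y):
result = 2  # -> result = 2
if result <= 17:  # condition is True
    y = 19  # -> y = 19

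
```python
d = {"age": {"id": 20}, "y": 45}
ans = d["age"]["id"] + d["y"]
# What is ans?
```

Answer: 65

Derivation:
Trace (tracking ans):
d = {'age': {'id': 20}, 'y': 45}  # -> d = {'age': {'id': 20}, 'y': 45}
ans = d['age']['id'] + d['y']  # -> ans = 65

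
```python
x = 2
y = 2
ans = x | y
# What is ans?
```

Answer: 2

Derivation:
Trace (tracking ans):
x = 2  # -> x = 2
y = 2  # -> y = 2
ans = x | y  # -> ans = 2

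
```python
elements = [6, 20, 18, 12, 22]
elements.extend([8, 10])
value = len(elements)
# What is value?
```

Answer: 7

Derivation:
Trace (tracking value):
elements = [6, 20, 18, 12, 22]  # -> elements = [6, 20, 18, 12, 22]
elements.extend([8, 10])  # -> elements = [6, 20, 18, 12, 22, 8, 10]
value = len(elements)  # -> value = 7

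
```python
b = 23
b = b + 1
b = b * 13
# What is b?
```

Answer: 312

Derivation:
Trace (tracking b):
b = 23  # -> b = 23
b = b + 1  # -> b = 24
b = b * 13  # -> b = 312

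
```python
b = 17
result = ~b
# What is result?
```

Trace (tracking result):
b = 17  # -> b = 17
result = ~b  # -> result = -18

Answer: -18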